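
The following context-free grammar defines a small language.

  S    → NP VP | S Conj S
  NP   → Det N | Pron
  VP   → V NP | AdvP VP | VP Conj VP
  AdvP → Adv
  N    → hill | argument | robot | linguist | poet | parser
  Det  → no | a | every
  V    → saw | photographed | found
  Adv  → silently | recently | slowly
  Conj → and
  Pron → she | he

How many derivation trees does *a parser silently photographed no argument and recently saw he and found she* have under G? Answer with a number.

Two of the 7 distinct bracketings:
[S [NP [Det a] [N parser]] [VP [AdvP [Adv silently]] [VP [VP [V photographed] [NP [Det no] [N argument]]] [Conj and] [VP [AdvP [Adv recently]] [VP [VP [V saw] [NP [Pron he]]] [Conj and] [VP [V found] [NP [Pron she]]]]]]]]
[S [NP [Det a] [N parser]] [VP [AdvP [Adv silently]] [VP [VP [V photographed] [NP [Det no] [N argument]]] [Conj and] [VP [VP [AdvP [Adv recently]] [VP [V saw] [NP [Pron he]]]] [Conj and] [VP [V found] [NP [Pron she]]]]]]]
The trees differ in how a recursive rule is bracketed over the same span.

7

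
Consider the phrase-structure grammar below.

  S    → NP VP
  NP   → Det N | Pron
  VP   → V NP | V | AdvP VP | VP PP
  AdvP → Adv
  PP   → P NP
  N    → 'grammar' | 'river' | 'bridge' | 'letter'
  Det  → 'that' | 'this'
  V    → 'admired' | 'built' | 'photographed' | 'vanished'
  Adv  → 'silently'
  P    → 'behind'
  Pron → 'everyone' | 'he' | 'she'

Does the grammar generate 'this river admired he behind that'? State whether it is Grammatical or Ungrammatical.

Ungrammatical

For S → NP VP, the only prefix that parses as NP is 'this river', but the remainder 'admired he behind that' is not a VP under these rules.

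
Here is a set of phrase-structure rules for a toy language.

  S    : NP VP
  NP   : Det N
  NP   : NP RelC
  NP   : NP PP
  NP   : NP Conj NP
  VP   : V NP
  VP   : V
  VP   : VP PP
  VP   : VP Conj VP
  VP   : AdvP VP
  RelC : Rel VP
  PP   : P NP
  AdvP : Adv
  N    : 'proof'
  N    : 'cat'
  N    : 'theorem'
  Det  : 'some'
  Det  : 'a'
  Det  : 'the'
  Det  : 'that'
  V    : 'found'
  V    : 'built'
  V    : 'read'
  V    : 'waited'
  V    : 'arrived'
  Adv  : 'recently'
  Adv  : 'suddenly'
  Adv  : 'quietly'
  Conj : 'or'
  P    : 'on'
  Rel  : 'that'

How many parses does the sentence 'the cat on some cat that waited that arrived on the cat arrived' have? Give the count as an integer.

Two of the 7 distinct bracketings:
[S [NP [NP [NP [NP [Det the] [N cat]] [PP [P on] [NP [Det some] [N cat]]]] [RelC [Rel that] [VP [V waited]]]] [RelC [Rel that] [VP [VP [V arrived]] [PP [P on] [NP [Det the] [N cat]]]]]] [VP [V arrived]]]
[S [NP [NP [NP [Det the] [N cat]] [PP [P on] [NP [NP [Det some] [N cat]] [RelC [Rel that] [VP [V waited]]]]]] [RelC [Rel that] [VP [VP [V arrived]] [PP [P on] [NP [Det the] [N cat]]]]]] [VP [V arrived]]]
The trees differ in how a recursive rule is bracketed over the same span.

7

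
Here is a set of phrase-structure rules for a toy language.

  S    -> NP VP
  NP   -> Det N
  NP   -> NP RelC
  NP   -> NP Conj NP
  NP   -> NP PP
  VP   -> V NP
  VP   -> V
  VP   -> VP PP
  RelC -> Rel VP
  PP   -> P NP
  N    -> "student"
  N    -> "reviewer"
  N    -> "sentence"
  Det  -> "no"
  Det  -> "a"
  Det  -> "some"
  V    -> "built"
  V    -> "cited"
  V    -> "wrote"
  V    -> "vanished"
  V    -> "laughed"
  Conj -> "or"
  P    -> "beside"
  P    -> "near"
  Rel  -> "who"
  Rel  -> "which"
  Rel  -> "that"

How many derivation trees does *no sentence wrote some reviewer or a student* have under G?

1

[S [NP [Det no] [N sentence]] [VP [V wrote] [NP [NP [Det some] [N reviewer]] [Conj or] [NP [Det a] [N student]]]]]
No rule offers an alternative attachment or grouping for any span, so this is the only derivation.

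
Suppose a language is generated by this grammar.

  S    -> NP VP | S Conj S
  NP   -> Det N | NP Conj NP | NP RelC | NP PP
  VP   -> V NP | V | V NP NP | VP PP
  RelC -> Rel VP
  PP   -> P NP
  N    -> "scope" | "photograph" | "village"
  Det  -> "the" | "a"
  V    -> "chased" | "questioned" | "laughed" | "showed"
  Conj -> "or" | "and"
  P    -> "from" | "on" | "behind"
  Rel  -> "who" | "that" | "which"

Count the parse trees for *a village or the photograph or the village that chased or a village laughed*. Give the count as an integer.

Two of the 9 distinct bracketings:
[S [NP [NP [Det a] [N village]] [Conj or] [NP [NP [Det the] [N photograph]] [Conj or] [NP [NP [NP [Det the] [N village]] [RelC [Rel that] [VP [V chased]]]] [Conj or] [NP [Det a] [N village]]]]] [VP [V laughed]]]
[S [NP [NP [Det a] [N village]] [Conj or] [NP [NP [NP [Det the] [N photograph]] [Conj or] [NP [NP [Det the] [N village]] [RelC [Rel that] [VP [V chased]]]]] [Conj or] [NP [Det a] [N village]]]] [VP [V laughed]]]
The trees differ in how a recursive rule is bracketed over the same span.

9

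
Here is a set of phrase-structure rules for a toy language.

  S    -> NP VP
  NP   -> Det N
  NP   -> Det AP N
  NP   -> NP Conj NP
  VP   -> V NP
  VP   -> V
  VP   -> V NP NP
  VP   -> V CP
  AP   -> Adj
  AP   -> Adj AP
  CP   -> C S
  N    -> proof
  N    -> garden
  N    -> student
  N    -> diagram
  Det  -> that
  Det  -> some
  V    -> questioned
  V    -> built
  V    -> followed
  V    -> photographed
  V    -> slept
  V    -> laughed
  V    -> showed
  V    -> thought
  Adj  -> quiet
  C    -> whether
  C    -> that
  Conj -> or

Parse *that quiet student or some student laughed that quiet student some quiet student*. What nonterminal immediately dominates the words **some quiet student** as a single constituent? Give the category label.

S
  NP
    NP
      Det: that
      AP
        Adj: quiet
      N: student
    Conj: or
    NP
      Det: some
      N: student
  VP
    V: laughed
    NP
      Det: that
      AP
        Adj: quiet
      N: student
    NP
      Det: some
      AP
        Adj: quiet
      N: student
The span 'some quiet student' is the NP node built by NP → Det AP N.

NP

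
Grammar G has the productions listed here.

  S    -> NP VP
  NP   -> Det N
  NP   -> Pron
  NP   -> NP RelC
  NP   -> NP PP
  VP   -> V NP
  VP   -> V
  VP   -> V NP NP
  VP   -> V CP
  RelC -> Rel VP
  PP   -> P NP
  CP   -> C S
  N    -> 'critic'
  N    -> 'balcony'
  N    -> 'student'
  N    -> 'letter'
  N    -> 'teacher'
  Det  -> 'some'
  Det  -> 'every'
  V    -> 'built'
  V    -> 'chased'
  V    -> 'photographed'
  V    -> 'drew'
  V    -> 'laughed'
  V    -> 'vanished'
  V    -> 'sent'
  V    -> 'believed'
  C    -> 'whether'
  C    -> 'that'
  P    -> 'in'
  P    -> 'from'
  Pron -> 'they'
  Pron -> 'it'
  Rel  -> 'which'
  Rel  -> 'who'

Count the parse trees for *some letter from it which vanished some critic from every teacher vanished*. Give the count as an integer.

Two of the 5 distinct bracketings:
[S [NP [NP [NP [Det some] [N letter]] [PP [P from] [NP [Pron it]]]] [RelC [Rel which] [VP [V vanished] [NP [NP [Det some] [N critic]] [PP [P from] [NP [Det every] [N teacher]]]]]]] [VP [V vanished]]]
[S [NP [NP [Det some] [N letter]] [PP [P from] [NP [NP [Pron it]] [RelC [Rel which] [VP [V vanished] [NP [NP [Det some] [N critic]] [PP [P from] [NP [Det every] [N teacher]]]]]]]]] [VP [V vanished]]]
The trees differ in how a recursive rule is bracketed over the same span.

5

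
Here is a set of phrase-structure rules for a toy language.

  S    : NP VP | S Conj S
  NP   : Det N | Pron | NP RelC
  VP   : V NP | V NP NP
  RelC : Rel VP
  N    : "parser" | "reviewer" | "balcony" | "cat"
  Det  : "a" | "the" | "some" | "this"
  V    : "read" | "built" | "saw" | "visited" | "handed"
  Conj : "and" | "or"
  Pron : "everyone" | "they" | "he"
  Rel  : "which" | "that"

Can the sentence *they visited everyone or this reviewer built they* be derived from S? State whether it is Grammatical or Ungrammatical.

Grammatical

S
  S
    NP
      Pron: they
    VP
      V: visited
      NP
        Pron: everyone
  Conj: or
  S
    NP
      Det: this
      N: reviewer
    VP
      V: built
      NP
        Pron: they
The bracketing above is licensed at every node by one of the given productions, with S at the root.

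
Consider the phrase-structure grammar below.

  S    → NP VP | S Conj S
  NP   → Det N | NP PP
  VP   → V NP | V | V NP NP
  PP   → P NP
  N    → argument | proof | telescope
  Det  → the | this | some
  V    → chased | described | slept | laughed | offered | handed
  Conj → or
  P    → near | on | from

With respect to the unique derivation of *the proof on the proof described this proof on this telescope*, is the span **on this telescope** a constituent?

[S [NP [NP [Det the] [N proof]] [PP [P on] [NP [Det the] [N proof]]]] [VP [V described] [NP [NP [Det this] [N proof]] [PP [P on] [NP [Det this] [N telescope]]]]]]
The words 'on this telescope' are exhaustively dominated by a single PP node (built by PP → P NP), so they form a constituent.

Yes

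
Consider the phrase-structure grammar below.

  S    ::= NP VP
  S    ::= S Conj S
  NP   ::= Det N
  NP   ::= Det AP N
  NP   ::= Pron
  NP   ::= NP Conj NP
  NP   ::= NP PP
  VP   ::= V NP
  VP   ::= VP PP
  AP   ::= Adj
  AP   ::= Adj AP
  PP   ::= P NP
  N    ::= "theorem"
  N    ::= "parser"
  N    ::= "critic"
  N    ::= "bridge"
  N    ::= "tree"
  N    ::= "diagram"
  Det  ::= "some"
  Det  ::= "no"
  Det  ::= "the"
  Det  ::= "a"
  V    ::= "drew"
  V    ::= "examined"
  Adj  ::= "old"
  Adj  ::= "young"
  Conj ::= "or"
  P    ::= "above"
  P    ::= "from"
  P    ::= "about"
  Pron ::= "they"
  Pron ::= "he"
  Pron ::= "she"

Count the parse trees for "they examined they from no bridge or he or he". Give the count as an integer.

7

Two of the 7 distinct bracketings:
[S [NP [Pron they]] [VP [V examined] [NP [NP [NP [Pron they]] [PP [P from] [NP [Det no] [N bridge]]]] [Conj or] [NP [NP [Pron he]] [Conj or] [NP [Pron he]]]]]]
[S [NP [Pron they]] [VP [V examined] [NP [NP [NP [NP [Pron they]] [PP [P from] [NP [Det no] [N bridge]]]] [Conj or] [NP [Pron he]]] [Conj or] [NP [Pron he]]]]]
The trees differ in how a recursive rule is bracketed over the same span.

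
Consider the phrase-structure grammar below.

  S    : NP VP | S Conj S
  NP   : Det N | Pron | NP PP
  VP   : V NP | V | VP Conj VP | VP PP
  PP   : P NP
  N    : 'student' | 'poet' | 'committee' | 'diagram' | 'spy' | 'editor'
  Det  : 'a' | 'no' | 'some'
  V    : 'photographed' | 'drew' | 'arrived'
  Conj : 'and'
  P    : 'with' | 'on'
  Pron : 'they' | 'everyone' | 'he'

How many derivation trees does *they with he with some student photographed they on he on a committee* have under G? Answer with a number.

10

Two of the 10 distinct bracketings:
[S [NP [NP [Pron they]] [PP [P with] [NP [NP [Pron he]] [PP [P with] [NP [Det some] [N student]]]]]] [VP [V photographed] [NP [NP [Pron they]] [PP [P on] [NP [NP [Pron he]] [PP [P on] [NP [Det a] [N committee]]]]]]]]
[S [NP [NP [Pron they]] [PP [P with] [NP [NP [Pron he]] [PP [P with] [NP [Det some] [N student]]]]]] [VP [V photographed] [NP [NP [NP [Pron they]] [PP [P on] [NP [Pron he]]]] [PP [P on] [NP [Det a] [N committee]]]]]]
The trees differ in how a recursive rule is bracketed over the same span.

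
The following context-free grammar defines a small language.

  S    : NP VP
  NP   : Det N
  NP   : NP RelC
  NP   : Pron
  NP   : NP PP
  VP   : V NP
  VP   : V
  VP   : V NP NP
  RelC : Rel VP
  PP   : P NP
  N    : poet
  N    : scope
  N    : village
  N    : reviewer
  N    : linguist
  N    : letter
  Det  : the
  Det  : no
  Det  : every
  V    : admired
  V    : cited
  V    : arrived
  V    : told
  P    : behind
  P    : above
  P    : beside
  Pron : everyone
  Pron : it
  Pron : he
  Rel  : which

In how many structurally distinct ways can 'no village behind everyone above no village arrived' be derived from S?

2

The two bracketings:
[S [NP [NP [Det no] [N village]] [PP [P behind] [NP [NP [Pron everyone]] [PP [P above] [NP [Det no] [N village]]]]]] [VP [V arrived]]]
[S [NP [NP [NP [Det no] [N village]] [PP [P behind] [NP [Pron everyone]]]] [PP [P above] [NP [Det no] [N village]]]] [VP [V arrived]]]
The trees differ in how a recursive rule is bracketed over the same span.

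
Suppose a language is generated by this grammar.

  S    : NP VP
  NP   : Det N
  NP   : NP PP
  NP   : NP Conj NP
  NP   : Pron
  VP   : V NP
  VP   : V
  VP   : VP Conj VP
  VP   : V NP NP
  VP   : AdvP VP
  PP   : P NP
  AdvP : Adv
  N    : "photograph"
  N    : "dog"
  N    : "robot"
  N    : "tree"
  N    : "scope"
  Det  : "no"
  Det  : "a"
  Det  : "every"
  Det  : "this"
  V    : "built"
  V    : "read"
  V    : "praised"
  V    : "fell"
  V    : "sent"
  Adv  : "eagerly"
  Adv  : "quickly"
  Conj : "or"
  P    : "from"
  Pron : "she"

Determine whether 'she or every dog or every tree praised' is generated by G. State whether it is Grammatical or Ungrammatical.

S
  NP
    NP
      Pron: she
    Conj: or
    NP
      NP
        Det: every
        N: dog
      Conj: or
      NP
        Det: every
        N: tree
  VP
    V: praised
Every word is introduced by a lexical rule and the phrasal rules combine the resulting categories into a single S.

Grammatical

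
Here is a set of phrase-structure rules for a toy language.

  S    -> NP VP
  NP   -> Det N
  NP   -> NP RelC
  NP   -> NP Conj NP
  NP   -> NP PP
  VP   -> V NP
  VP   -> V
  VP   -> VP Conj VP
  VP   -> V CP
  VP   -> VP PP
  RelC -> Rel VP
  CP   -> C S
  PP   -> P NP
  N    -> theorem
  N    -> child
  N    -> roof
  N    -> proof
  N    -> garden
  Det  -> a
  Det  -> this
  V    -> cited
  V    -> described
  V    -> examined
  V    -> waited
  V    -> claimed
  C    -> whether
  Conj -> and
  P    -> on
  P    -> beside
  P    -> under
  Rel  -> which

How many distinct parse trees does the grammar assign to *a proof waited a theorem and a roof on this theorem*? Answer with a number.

Two of the 3 distinct bracketings:
[S [NP [Det a] [N proof]] [VP [V waited] [NP [NP [Det a] [N theorem]] [Conj and] [NP [NP [Det a] [N roof]] [PP [P on] [NP [Det this] [N theorem]]]]]]]
[S [NP [Det a] [N proof]] [VP [V waited] [NP [NP [NP [Det a] [N theorem]] [Conj and] [NP [Det a] [N roof]]] [PP [P on] [NP [Det this] [N theorem]]]]]]
The trees differ in how a recursive rule is bracketed over the same span.

3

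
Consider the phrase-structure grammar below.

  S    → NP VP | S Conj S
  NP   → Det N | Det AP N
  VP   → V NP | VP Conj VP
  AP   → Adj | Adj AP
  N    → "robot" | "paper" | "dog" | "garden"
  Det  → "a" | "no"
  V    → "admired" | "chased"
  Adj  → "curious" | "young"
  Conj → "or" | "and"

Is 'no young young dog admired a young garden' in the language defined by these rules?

[S [NP [Det no] [AP [Adj young] [AP [Adj young]]] [N dog]] [VP [V admired] [NP [Det a] [AP [Adj young]] [N garden]]]]
Every word is introduced by a lexical rule and the phrasal rules combine the resulting categories into a single S.

Grammatical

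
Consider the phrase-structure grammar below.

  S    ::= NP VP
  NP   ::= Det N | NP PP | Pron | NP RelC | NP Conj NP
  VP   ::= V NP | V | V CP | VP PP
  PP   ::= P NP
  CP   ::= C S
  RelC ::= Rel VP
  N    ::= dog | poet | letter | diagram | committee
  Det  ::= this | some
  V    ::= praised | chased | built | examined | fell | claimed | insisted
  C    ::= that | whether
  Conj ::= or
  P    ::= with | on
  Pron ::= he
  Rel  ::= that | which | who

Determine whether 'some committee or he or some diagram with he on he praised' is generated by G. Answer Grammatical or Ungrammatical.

Grammatical

[S [NP [NP [NP [Det some] [N committee]] [Conj or] [NP [NP [Pron he]] [Conj or] [NP [Det some] [N diagram]]]] [PP [P with] [NP [NP [Pron he]] [PP [P on] [NP [Pron he]]]]]] [VP [V praised]]]
Every word is introduced by a lexical rule and the phrasal rules combine the resulting categories into a single S.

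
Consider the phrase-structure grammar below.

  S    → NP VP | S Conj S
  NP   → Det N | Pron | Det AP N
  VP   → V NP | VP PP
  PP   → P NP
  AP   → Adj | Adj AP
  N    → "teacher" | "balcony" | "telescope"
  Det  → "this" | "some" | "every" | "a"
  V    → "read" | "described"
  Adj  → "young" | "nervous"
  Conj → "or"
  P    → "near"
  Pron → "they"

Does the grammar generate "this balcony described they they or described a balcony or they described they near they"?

A Pron word can never sit immediately before a Pron word in any string this grammar generates, so the substring 'they they' rules out a derivation.

Ungrammatical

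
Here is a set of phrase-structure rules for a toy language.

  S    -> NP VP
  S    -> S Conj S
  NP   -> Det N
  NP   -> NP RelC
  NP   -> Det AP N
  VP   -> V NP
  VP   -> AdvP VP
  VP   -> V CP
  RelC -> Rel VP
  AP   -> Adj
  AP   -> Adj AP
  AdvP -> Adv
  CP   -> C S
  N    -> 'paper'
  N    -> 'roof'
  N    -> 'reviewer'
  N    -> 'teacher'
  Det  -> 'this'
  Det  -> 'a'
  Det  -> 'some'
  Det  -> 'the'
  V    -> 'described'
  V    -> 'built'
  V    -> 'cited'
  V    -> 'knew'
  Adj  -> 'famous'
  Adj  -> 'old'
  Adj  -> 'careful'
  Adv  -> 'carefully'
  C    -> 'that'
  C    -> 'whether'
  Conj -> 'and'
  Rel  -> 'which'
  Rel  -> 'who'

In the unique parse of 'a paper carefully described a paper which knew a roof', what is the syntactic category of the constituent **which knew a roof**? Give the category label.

S
  NP
    Det: a
    N: paper
  VP
    AdvP
      Adv: carefully
    VP
      V: described
      NP
        NP
          Det: a
          N: paper
        RelC
          Rel: which
          VP
            V: knew
            NP
              Det: a
              N: roof
The span 'which knew a roof' is the RelC node built by RelC → Rel VP.

RelC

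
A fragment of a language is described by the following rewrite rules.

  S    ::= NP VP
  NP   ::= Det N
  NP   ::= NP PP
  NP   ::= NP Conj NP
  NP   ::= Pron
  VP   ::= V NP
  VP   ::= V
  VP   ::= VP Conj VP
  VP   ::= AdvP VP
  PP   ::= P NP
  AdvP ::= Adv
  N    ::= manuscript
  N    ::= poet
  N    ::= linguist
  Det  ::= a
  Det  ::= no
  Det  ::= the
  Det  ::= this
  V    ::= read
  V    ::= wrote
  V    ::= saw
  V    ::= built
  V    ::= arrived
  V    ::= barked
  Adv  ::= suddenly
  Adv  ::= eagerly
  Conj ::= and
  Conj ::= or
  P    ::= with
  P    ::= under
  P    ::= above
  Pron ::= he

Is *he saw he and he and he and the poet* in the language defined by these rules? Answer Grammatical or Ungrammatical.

[S [NP [Pron he]] [VP [V saw] [NP [NP [Pron he]] [Conj and] [NP [NP [Pron he]] [Conj and] [NP [NP [Pron he]] [Conj and] [NP [Det the] [N poet]]]]]]]
Every word is introduced by a lexical rule and the phrasal rules combine the resulting categories into a single S.

Grammatical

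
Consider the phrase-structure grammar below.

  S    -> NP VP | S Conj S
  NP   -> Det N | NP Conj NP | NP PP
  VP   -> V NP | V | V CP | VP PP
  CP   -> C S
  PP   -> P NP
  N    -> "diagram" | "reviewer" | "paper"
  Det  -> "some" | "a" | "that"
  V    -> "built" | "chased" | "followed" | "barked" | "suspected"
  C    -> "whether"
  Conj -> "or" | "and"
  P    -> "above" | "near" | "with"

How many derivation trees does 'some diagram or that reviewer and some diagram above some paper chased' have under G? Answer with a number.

Two of the 5 distinct bracketings:
[S [NP [NP [Det some] [N diagram]] [Conj or] [NP [NP [Det that] [N reviewer]] [Conj and] [NP [NP [Det some] [N diagram]] [PP [P above] [NP [Det some] [N paper]]]]]] [VP [V chased]]]
[S [NP [NP [Det some] [N diagram]] [Conj or] [NP [NP [NP [Det that] [N reviewer]] [Conj and] [NP [Det some] [N diagram]]] [PP [P above] [NP [Det some] [N paper]]]]] [VP [V chased]]]
The trees differ in how a recursive rule is bracketed over the same span.

5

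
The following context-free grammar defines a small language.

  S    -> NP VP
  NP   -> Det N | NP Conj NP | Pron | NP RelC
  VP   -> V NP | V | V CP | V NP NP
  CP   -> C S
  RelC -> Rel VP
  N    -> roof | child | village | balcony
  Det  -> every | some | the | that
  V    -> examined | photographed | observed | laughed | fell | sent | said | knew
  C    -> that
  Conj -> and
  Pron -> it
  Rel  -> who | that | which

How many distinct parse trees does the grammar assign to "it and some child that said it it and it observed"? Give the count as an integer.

5

Two of the 5 distinct bracketings:
[S [NP [NP [Pron it]] [Conj and] [NP [NP [NP [Det some] [N child]] [RelC [Rel that] [VP [V said] [NP [Pron it]] [NP [Pron it]]]]] [Conj and] [NP [Pron it]]]] [VP [V observed]]]
[S [NP [NP [Pron it]] [Conj and] [NP [NP [Det some] [N child]] [RelC [Rel that] [VP [V said] [NP [Pron it]] [NP [NP [Pron it]] [Conj and] [NP [Pron it]]]]]]] [VP [V observed]]]
The trees differ in how a recursive rule is bracketed over the same span.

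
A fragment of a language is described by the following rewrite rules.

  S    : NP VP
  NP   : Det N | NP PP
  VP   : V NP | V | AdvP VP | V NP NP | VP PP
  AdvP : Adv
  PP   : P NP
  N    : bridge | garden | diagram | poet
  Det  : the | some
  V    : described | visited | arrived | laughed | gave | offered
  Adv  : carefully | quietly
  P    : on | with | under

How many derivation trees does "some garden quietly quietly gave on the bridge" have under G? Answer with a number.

Two of the 3 distinct bracketings:
[S [NP [Det some] [N garden]] [VP [AdvP [Adv quietly]] [VP [AdvP [Adv quietly]] [VP [VP [V gave]] [PP [P on] [NP [Det the] [N bridge]]]]]]]
[S [NP [Det some] [N garden]] [VP [AdvP [Adv quietly]] [VP [VP [AdvP [Adv quietly]] [VP [V gave]]] [PP [P on] [NP [Det the] [N bridge]]]]]]
The trees differ in how a recursive rule is bracketed over the same span.

3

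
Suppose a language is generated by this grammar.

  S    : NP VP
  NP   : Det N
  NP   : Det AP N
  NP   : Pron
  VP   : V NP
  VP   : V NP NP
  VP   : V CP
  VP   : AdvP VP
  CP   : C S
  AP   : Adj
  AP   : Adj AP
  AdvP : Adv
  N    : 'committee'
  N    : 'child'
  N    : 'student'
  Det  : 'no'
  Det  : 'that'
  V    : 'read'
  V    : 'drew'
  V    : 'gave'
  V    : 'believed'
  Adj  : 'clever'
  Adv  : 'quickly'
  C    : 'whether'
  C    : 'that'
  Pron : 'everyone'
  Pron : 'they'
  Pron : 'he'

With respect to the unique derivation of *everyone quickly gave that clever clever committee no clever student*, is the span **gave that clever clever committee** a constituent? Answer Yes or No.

No

[S [NP [Pron everyone]] [VP [AdvP [Adv quickly]] [VP [V gave] [NP [Det that] [AP [Adj clever] [AP [Adj clever]]] [N committee]] [NP [Det no] [AP [Adj clever]] [N student]]]]]
The smallest constituent containing 'gave that clever clever committee' is the VP spanning 'gave that clever clever committee no clever student'; no single node in the tree dominates exactly the given words.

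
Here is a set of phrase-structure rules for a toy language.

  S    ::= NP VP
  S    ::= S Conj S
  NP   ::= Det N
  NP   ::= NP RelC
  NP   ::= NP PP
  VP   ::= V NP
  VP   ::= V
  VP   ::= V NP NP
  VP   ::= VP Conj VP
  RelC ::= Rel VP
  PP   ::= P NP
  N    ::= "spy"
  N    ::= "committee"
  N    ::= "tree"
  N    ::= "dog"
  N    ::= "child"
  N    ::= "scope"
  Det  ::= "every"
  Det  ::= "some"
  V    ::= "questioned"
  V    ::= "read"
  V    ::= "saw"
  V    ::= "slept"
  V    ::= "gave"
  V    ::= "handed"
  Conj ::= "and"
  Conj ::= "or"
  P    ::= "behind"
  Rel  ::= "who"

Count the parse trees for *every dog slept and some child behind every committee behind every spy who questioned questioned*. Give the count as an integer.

5

Two of the 5 distinct bracketings:
[S [S [NP [Det every] [N dog]] [VP [V slept]]] [Conj and] [S [NP [NP [NP [Det some] [N child]] [PP [P behind] [NP [NP [Det every] [N committee]] [PP [P behind] [NP [Det every] [N spy]]]]]] [RelC [Rel who] [VP [V questioned]]]] [VP [V questioned]]]]
[S [S [NP [Det every] [N dog]] [VP [V slept]]] [Conj and] [S [NP [NP [NP [NP [Det some] [N child]] [PP [P behind] [NP [Det every] [N committee]]]] [PP [P behind] [NP [Det every] [N spy]]]] [RelC [Rel who] [VP [V questioned]]]] [VP [V questioned]]]]
The trees differ in how a recursive rule is bracketed over the same span.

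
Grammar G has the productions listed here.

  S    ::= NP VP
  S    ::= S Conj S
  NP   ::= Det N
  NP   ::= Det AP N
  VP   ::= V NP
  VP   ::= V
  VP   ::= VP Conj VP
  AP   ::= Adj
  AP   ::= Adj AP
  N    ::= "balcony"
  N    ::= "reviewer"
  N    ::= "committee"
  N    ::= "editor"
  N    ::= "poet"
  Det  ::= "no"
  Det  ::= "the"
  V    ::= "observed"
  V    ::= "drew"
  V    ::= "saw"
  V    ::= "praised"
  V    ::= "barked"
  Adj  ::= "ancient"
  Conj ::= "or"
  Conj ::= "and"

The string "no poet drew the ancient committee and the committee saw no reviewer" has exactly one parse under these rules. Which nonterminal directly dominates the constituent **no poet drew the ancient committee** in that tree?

[S [S [NP [Det no] [N poet]] [VP [V drew] [NP [Det the] [AP [Adj ancient]] [N committee]]]] [Conj and] [S [NP [Det the] [N committee]] [VP [V saw] [NP [Det no] [N reviewer]]]]]
The span 'no poet drew the ancient committee' is the S node built by S → NP VP.
Its mother is the S built by S → S Conj S.

S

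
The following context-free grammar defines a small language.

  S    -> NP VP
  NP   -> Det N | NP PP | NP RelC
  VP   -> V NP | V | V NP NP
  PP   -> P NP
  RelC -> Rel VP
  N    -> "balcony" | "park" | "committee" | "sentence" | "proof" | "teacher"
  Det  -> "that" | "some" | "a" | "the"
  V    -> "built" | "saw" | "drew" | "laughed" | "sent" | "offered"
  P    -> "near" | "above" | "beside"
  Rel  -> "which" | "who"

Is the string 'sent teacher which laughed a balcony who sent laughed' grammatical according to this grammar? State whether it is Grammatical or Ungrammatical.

Ungrammatical

A V word can never sit immediately before an N word in any string this grammar generates, so the substring 'sent teacher' rules out a derivation.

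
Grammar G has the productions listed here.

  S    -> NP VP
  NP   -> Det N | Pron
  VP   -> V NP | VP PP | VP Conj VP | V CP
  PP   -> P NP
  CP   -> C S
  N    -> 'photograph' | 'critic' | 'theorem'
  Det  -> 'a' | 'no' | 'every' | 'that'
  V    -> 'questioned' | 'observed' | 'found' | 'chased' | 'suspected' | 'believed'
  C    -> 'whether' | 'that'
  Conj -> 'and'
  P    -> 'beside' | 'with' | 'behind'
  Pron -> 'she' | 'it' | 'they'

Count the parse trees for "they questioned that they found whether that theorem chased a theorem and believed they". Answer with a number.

3

Two of the 3 distinct bracketings:
[S [NP [Pron they]] [VP [VP [V questioned] [CP [C that] [S [NP [Pron they]] [VP [V found] [CP [C whether] [S [NP [Det that] [N theorem]] [VP [V chased] [NP [Det a] [N theorem]]]]]]]]] [Conj and] [VP [V believed] [NP [Pron they]]]]]
[S [NP [Pron they]] [VP [V questioned] [CP [C that] [S [NP [Pron they]] [VP [VP [V found] [CP [C whether] [S [NP [Det that] [N theorem]] [VP [V chased] [NP [Det a] [N theorem]]]]]] [Conj and] [VP [V believed] [NP [Pron they]]]]]]]]
The trees differ in how a recursive rule is bracketed over the same span.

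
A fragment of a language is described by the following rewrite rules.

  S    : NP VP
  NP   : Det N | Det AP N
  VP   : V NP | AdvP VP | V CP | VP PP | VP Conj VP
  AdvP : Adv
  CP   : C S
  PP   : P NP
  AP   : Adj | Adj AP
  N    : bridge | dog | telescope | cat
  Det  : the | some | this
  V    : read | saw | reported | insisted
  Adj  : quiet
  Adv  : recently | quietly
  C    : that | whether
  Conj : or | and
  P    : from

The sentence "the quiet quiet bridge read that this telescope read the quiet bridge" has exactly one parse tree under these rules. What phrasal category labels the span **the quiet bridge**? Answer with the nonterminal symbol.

NP

S
  NP
    Det: the
    AP
      Adj: quiet
      AP
        Adj: quiet
    N: bridge
  VP
    V: read
    CP
      C: that
      S
        NP
          Det: this
          N: telescope
        VP
          V: read
          NP
            Det: the
            AP
              Adj: quiet
            N: bridge
The span 'the quiet bridge' is the NP node built by NP → Det AP N.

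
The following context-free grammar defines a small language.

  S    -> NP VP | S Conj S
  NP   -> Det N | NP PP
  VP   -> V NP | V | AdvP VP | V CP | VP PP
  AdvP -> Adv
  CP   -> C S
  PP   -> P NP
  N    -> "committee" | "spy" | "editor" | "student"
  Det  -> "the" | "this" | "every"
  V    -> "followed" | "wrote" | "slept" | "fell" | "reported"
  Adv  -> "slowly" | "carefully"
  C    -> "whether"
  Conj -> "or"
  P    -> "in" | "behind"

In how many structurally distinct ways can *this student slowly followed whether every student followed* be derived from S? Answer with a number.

1

[S [NP [Det this] [N student]] [VP [AdvP [Adv slowly]] [VP [V followed] [CP [C whether] [S [NP [Det every] [N student]] [VP [V followed]]]]]]]
No rule offers an alternative attachment or grouping for any span, so this is the only derivation.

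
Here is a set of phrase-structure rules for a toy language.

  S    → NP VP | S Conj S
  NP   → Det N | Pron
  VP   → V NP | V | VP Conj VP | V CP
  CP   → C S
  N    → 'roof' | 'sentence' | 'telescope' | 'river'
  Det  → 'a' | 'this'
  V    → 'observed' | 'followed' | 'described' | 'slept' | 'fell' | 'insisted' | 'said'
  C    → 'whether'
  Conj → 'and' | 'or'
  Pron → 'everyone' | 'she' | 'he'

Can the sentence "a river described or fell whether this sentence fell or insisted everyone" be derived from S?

S
  NP
    Det: a
    N: river
  VP
    VP
      V: described
    Conj: or
    VP
      VP
        V: fell
        CP
          C: whether
          S
            NP
              Det: this
              N: sentence
            VP
              V: fell
      Conj: or
      VP
        V: insisted
        NP
          Pron: everyone
The bracketing above is licensed at every node by one of the given productions, with S at the root.

Grammatical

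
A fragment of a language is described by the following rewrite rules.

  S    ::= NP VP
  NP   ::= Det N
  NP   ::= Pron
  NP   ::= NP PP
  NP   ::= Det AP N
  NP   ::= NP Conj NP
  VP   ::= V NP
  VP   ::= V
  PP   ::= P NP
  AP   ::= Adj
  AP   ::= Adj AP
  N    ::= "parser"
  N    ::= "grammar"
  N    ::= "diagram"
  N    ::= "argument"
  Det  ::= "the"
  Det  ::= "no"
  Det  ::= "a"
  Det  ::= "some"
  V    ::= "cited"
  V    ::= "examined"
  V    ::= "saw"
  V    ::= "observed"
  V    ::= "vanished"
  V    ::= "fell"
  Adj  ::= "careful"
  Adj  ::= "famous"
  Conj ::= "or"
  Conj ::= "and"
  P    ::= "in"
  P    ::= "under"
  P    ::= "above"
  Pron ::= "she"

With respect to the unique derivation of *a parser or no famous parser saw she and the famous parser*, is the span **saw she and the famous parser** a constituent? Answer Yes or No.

[S [NP [NP [Det a] [N parser]] [Conj or] [NP [Det no] [AP [Adj famous]] [N parser]]] [VP [V saw] [NP [NP [Pron she]] [Conj and] [NP [Det the] [AP [Adj famous]] [N parser]]]]]
The words 'saw she and the famous parser' are exhaustively dominated by a single VP node (built by VP → V NP), so they form a constituent.

Yes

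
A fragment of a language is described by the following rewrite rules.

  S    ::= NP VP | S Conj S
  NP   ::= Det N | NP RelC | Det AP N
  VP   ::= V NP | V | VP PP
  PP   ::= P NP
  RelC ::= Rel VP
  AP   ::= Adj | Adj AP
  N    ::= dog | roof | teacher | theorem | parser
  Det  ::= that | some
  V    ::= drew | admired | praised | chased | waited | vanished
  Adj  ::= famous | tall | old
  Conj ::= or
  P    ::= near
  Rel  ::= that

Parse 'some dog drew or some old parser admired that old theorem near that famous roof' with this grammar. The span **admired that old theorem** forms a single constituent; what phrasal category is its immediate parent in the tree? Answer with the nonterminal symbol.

[S [S [NP [Det some] [N dog]] [VP [V drew]]] [Conj or] [S [NP [Det some] [AP [Adj old]] [N parser]] [VP [VP [V admired] [NP [Det that] [AP [Adj old]] [N theorem]]] [PP [P near] [NP [Det that] [AP [Adj famous]] [N roof]]]]]]
The span 'admired that old theorem' is the VP node built by VP → V NP.
Its mother is the VP built by VP → VP PP.

VP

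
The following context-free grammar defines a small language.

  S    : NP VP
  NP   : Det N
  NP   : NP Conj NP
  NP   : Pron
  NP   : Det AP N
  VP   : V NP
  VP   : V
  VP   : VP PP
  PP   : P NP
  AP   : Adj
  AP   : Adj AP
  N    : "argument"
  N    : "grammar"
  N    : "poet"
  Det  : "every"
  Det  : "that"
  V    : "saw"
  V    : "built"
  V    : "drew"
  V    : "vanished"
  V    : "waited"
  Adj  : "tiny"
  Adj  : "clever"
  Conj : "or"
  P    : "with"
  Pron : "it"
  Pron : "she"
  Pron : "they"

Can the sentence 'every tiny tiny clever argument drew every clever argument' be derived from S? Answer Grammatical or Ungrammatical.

Grammatical

S
  NP
    Det: every
    AP
      Adj: tiny
      AP
        Adj: tiny
        AP
          Adj: clever
    N: argument
  VP
    V: drew
    NP
      Det: every
      AP
        Adj: clever
      N: argument
Each bracket corresponds to one application of a listed rule, so the string is derivable from S.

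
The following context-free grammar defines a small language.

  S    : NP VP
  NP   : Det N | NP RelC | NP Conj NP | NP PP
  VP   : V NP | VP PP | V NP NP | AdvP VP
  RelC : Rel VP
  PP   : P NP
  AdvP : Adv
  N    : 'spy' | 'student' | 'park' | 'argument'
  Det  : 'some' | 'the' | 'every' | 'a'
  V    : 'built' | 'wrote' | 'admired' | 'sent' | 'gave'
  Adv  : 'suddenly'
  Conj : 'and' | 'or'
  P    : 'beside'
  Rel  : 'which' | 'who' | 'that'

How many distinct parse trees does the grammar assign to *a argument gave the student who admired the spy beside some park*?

Two of the 4 distinct bracketings:
[S [NP [Det a] [N argument]] [VP [V gave] [NP [NP [Det the] [N student]] [RelC [Rel who] [VP [V admired] [NP [NP [Det the] [N spy]] [PP [P beside] [NP [Det some] [N park]]]]]]]]]
[S [NP [Det a] [N argument]] [VP [V gave] [NP [NP [Det the] [N student]] [RelC [Rel who] [VP [VP [V admired] [NP [Det the] [N spy]]] [PP [P beside] [NP [Det some] [N park]]]]]]]]
The difference turns on whether NP → NP PP is used at the relevant span, versus an alternative expansion of NP.

4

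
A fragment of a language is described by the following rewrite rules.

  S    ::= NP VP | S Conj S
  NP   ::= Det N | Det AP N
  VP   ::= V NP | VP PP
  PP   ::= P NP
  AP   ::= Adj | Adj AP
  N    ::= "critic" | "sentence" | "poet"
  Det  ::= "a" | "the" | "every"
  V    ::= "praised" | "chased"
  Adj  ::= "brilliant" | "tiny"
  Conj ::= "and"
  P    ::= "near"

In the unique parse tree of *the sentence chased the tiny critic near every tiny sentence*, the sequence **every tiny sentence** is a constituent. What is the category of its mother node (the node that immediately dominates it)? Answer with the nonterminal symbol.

[S [NP [Det the] [N sentence]] [VP [VP [V chased] [NP [Det the] [AP [Adj tiny]] [N critic]]] [PP [P near] [NP [Det every] [AP [Adj tiny]] [N sentence]]]]]
The span 'every tiny sentence' is the NP node built by NP → Det AP N.
Its mother is the PP built by PP → P NP.

PP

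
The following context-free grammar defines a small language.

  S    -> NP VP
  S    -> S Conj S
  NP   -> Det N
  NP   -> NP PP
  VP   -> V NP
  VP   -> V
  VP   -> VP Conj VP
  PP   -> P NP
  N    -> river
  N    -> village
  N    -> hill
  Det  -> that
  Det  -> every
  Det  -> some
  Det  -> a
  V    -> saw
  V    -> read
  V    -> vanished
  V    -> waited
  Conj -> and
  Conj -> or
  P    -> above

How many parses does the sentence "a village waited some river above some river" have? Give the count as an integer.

1

[S [NP [Det a] [N village]] [VP [V waited] [NP [NP [Det some] [N river]] [PP [P above] [NP [Det some] [N river]]]]]]
No rule offers an alternative attachment or grouping for any span, so this is the only derivation.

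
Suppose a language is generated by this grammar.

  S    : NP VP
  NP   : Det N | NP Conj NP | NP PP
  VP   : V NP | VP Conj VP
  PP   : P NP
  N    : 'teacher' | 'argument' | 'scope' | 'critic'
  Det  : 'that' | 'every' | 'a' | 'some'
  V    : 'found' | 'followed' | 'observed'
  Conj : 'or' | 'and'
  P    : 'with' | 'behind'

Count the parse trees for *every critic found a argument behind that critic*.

1

[S [NP [Det every] [N critic]] [VP [V found] [NP [NP [Det a] [N argument]] [PP [P behind] [NP [Det that] [N critic]]]]]]
No rule offers an alternative attachment or grouping for any span, so this is the only derivation.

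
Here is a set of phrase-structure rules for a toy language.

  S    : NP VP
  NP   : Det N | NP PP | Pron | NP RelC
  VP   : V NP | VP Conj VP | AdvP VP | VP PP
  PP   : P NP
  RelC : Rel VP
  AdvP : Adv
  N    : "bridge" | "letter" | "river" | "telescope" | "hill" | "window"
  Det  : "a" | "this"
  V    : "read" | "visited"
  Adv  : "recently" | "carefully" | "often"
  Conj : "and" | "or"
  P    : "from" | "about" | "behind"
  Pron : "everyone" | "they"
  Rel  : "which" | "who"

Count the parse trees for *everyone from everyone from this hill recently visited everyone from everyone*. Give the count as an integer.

Two of the 6 distinct bracketings:
[S [NP [NP [Pron everyone]] [PP [P from] [NP [NP [Pron everyone]] [PP [P from] [NP [Det this] [N hill]]]]]] [VP [AdvP [Adv recently]] [VP [V visited] [NP [NP [Pron everyone]] [PP [P from] [NP [Pron everyone]]]]]]]
[S [NP [NP [Pron everyone]] [PP [P from] [NP [NP [Pron everyone]] [PP [P from] [NP [Det this] [N hill]]]]]] [VP [AdvP [Adv recently]] [VP [VP [V visited] [NP [Pron everyone]]] [PP [P from] [NP [Pron everyone]]]]]]
The difference turns on whether VP → VP PP is used at the relevant span, versus an alternative expansion of VP.

6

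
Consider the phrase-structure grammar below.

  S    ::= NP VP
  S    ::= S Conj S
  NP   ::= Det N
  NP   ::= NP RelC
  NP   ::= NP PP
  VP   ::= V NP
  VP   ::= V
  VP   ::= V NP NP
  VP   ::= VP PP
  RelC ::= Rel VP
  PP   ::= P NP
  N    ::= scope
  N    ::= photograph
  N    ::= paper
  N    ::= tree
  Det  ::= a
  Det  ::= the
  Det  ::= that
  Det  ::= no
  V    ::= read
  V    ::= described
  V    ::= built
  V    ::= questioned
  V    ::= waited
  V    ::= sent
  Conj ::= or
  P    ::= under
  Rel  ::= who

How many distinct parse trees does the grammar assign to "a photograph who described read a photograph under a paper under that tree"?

5

Two of the 5 distinct bracketings:
[S [NP [NP [Det a] [N photograph]] [RelC [Rel who] [VP [V described]]]] [VP [V read] [NP [NP [Det a] [N photograph]] [PP [P under] [NP [NP [Det a] [N paper]] [PP [P under] [NP [Det that] [N tree]]]]]]]]
[S [NP [NP [Det a] [N photograph]] [RelC [Rel who] [VP [V described]]]] [VP [V read] [NP [NP [NP [Det a] [N photograph]] [PP [P under] [NP [Det a] [N paper]]]] [PP [P under] [NP [Det that] [N tree]]]]]]
The trees differ in how a recursive rule is bracketed over the same span.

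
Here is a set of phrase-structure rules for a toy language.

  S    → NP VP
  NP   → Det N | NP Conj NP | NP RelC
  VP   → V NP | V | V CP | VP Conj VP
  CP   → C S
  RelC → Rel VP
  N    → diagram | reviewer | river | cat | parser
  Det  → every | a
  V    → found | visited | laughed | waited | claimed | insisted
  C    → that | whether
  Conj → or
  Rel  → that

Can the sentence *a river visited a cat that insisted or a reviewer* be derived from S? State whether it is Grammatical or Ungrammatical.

Grammatical

S
  NP
    Det: a
    N: river
  VP
    V: visited
    NP
      NP
        NP
          Det: a
          N: cat
        RelC
          Rel: that
          VP
            V: insisted
      Conj: or
      NP
        Det: a
        N: reviewer
Every word is introduced by a lexical rule and the phrasal rules combine the resulting categories into a single S.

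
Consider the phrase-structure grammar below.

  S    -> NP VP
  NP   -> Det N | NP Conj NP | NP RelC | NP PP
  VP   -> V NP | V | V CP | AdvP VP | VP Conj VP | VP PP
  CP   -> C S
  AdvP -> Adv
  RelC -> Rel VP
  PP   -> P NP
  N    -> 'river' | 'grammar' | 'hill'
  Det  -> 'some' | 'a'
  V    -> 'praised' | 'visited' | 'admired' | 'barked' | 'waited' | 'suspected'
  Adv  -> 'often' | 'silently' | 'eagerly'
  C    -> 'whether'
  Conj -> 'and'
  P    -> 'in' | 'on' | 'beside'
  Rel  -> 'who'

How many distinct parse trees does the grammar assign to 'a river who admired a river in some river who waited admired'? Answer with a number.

7

Two of the 7 distinct bracketings:
[S [NP [NP [Det a] [N river]] [RelC [Rel who] [VP [V admired] [NP [NP [NP [Det a] [N river]] [PP [P in] [NP [Det some] [N river]]]] [RelC [Rel who] [VP [V waited]]]]]]] [VP [V admired]]]
[S [NP [NP [Det a] [N river]] [RelC [Rel who] [VP [V admired] [NP [NP [Det a] [N river]] [PP [P in] [NP [NP [Det some] [N river]] [RelC [Rel who] [VP [V waited]]]]]]]]] [VP [V admired]]]
The trees differ in how a recursive rule is bracketed over the same span.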